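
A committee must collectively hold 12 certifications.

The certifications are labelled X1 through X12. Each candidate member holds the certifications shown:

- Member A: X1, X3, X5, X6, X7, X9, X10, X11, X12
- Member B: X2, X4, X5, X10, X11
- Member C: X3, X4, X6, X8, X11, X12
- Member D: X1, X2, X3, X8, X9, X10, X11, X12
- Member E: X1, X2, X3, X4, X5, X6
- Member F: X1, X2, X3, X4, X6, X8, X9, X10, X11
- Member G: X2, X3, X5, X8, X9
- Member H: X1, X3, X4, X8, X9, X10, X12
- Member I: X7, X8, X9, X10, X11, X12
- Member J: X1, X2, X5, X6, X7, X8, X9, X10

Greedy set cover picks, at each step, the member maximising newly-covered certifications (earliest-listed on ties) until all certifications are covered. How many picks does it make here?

Greedy: pick A (covers 9 new) → pick F (covers 3 new). Total picks: 2.

2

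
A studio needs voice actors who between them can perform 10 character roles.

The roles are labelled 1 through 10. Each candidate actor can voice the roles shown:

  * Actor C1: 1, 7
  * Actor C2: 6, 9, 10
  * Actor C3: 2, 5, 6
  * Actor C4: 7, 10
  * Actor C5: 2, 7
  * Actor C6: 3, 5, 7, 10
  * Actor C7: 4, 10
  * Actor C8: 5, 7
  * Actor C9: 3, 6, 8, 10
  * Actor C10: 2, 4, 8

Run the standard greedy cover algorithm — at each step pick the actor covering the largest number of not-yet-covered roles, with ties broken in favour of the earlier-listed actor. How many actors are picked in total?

Greedy: pick C6 (covers 4 new) → pick C10 (covers 3 new) → pick C2 (covers 2 new) → pick C1 (covers 1 new). Total picks: 4.

4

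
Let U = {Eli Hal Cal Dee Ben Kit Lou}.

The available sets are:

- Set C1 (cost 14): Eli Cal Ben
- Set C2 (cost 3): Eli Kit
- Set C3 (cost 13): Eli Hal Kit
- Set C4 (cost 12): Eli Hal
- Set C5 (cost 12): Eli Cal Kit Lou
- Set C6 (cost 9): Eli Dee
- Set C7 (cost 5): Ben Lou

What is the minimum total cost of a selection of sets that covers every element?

38

C4, C5, C6, C7 together cover every element (C4 ∪ C5 ∪ C6 ∪ C7 = {Eli, Hal, Cal, Dee, Ben, Kit, Lou}); total cost 12 + 12 + 9 + 5 = 38.
The greedy pick C2, C7, C6, C4, C5 costs 41; no covering selection beats 38.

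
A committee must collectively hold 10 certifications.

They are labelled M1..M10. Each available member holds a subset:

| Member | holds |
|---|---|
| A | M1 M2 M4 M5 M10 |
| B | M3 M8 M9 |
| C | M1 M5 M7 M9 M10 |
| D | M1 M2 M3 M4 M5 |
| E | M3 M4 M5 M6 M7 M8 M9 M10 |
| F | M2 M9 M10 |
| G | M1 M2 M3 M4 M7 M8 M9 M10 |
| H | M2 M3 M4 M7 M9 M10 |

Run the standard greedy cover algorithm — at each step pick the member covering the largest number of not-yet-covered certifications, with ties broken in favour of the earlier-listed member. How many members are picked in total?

Greedy: pick E (covers 8 new) → pick A (covers 2 new). Total picks: 2.

2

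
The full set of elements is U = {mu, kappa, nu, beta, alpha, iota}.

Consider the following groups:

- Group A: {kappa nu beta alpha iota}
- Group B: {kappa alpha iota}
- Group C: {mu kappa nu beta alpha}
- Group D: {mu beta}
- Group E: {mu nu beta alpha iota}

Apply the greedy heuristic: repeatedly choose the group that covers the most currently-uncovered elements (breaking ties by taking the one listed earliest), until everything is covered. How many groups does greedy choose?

Greedy: pick A (covers 5 new) → pick C (covers 1 new). Total picks: 2.

2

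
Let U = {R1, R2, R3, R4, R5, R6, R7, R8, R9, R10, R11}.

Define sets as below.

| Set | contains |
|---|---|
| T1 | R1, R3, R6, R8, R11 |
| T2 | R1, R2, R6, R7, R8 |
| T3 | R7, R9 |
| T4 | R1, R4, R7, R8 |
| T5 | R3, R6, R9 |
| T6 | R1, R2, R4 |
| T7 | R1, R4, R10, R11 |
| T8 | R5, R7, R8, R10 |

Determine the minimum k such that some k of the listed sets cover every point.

T1 and T5 and T6 and T8 together: T1 ∪ T5 ∪ T6 ∪ T8 = {R1, R2, R3, R4, R5, R6, R7, R8, R9, R10, R11} — every point is covered.
No 3 of the 8 sets cover everything (all 56 combinations miss at least one point), so 4 is optimal.

4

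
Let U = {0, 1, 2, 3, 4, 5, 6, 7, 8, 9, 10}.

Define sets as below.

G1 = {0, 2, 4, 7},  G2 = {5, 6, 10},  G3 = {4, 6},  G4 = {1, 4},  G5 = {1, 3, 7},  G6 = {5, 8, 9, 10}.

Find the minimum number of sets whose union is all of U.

4

Take {G1, G2, G5, G6}. Their union is {0, 1, 2, 3, 4, 5, 6, 7, 8, 9, 10}, which is all 11 items.
No 3 of the 6 sets cover everything (all 20 combinations miss at least one item), so 4 is optimal.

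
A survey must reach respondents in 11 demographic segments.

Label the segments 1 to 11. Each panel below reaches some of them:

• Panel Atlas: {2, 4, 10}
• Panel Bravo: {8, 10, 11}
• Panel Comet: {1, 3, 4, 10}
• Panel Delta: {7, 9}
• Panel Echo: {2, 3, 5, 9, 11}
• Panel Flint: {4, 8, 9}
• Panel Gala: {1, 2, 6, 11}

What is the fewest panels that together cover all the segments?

5

Take {Atlas, Delta, Echo, Flint, Gala}. Their union is {1, 2, 3, 4, 5, 6, 7, 8, 9, 10, 11}, which is all 11 segments.
No 4 of the 7 panels cover everything (all 35 combinations miss at least one segment), so 5 is optimal.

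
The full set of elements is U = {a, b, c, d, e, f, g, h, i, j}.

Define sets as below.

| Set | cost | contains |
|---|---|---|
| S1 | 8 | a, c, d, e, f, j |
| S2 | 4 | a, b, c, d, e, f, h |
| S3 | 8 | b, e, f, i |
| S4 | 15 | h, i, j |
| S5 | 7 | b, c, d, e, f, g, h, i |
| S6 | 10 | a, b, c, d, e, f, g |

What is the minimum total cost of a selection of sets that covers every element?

S1, S5 together cover every element (S1 ∪ S5 = {a, b, c, d, e, f, g, h, i, j}); total cost 8 + 7 = 15.
The greedy pick S2, S5, S1 costs 19; no covering selection beats 15.

15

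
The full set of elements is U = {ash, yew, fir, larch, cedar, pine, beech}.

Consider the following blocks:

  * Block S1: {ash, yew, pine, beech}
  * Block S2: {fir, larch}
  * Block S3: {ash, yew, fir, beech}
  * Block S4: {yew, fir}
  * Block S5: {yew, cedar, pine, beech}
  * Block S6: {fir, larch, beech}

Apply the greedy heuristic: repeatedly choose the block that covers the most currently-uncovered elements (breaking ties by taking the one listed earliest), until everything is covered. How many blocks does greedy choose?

3

Greedy: pick S1 (covers 4 new) → pick S2 (covers 2 new) → pick S5 (covers 1 new). Total picks: 3.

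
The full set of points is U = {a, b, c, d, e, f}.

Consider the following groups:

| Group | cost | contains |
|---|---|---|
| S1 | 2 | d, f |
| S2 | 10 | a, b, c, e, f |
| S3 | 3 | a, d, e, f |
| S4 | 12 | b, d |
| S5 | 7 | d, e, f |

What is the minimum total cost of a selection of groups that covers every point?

S1, S2 together cover every point (S1 ∪ S2 = {a, b, c, d, e, f}); total cost 2 + 10 = 12.
The greedy pick S3, S2 costs 13; no covering selection beats 12.

12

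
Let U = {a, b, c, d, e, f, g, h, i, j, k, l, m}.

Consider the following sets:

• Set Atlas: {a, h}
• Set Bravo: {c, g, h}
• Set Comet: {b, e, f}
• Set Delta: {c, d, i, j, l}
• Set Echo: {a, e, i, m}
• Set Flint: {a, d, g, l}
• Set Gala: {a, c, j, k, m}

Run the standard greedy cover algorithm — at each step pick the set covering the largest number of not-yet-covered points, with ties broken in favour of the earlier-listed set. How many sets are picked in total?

Greedy: pick Delta (covers 5 new) → pick Comet (covers 3 new) → pick Gala (covers 3 new) → pick Bravo (covers 2 new). Total picks: 4.

4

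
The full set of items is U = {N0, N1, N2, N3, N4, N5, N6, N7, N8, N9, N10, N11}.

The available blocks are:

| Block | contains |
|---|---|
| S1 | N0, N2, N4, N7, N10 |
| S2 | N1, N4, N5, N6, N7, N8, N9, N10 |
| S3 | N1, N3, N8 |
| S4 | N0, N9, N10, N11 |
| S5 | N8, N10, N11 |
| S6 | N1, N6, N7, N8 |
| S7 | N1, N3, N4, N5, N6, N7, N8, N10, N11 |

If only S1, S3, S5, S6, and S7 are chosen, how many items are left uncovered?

Union of S1, S3, S5, S6, S7 = {N0, N1, N2, N3, N4, N5, N6, N7, N8, N10, N11}.
Not covered: N9 — 1 item.

1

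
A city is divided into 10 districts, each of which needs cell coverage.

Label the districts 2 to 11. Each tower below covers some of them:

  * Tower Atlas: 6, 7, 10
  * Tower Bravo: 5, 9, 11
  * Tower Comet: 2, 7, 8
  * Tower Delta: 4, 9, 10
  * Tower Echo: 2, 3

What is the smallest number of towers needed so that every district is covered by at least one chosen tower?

Atlas and Bravo and Comet and Delta and Echo together: Atlas ∪ Bravo ∪ Comet ∪ Delta ∪ Echo = {2, 3, 4, 5, 6, 7, 8, 9, 10, 11} — every district is covered.
No 4 of the 5 towers cover everything (all 5 combinations miss at least one district), so 5 is optimal.

5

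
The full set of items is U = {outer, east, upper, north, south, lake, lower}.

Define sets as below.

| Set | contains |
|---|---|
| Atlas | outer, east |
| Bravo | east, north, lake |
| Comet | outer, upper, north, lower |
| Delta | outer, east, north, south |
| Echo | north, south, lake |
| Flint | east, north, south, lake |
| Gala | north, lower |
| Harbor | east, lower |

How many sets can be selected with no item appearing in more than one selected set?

2

Atlas, Echo are pairwise disjoint (Atlas={outer,east}; Echo={north,south,lake}).
Every remaining set overlaps one of these, and no 3 of the listed sets are pairwise disjoint, so 2 is the maximum.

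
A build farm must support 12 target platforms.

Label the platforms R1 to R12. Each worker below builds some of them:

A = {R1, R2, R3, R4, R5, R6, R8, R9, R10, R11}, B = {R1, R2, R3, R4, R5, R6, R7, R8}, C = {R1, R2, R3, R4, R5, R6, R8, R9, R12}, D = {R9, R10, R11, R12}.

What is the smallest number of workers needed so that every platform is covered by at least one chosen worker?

2

B and D together: B ∪ D = {R1, R2, R3, R4, R5, R6, R7, R8, R9, R10, R11, R12} — every platform is covered.
No single worker has all 12 platforms (the largest, A, has 10), so 2 is optimal.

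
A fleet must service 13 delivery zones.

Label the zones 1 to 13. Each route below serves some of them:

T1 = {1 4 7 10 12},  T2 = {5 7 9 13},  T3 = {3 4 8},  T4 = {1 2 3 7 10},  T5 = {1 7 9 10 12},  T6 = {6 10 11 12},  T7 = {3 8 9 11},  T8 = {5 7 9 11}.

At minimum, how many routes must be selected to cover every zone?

4

Take {T2, T3, T4, T6}. Their union is {1, 2, 3, 4, 5, 6, 7, 8, 9, 10, 11, 12, 13}, which is all 13 zones.
Only T4 contains 2, so T4 is forced; the remaining 8 zones need at least 3 more routes (each remaining route adds at most 3) — so at least 4 routes are needed, and 4 is optimal.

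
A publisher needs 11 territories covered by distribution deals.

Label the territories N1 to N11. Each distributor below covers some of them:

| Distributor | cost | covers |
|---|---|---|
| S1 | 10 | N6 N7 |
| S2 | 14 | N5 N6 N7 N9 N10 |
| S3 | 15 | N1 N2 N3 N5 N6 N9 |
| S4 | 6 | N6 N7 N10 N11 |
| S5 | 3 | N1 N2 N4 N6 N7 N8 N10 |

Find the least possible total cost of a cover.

24

S3, S4, S5 together cover every territory (S3 ∪ S4 ∪ S5 = {N1, N2, N3, N4, N5, N6, N7, N8, N9, N10, N11}); total cost 15 + 6 + 3 = 24.
No covering selection has total cost below 24.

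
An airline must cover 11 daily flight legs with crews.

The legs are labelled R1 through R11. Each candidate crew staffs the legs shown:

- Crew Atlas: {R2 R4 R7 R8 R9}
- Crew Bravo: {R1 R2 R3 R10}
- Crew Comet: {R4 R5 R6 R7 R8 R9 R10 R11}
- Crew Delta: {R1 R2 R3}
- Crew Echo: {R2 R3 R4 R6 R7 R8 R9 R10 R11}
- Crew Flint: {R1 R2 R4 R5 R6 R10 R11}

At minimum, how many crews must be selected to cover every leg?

Take {Comet, Delta}. Their union is {R1, R2, R3, R4, R5, R6, R7, R8, R9, R10, R11}, which is all 11 legs.
No single crew has all 11 legs (the largest, Echo, has 9), so 2 is optimal.

2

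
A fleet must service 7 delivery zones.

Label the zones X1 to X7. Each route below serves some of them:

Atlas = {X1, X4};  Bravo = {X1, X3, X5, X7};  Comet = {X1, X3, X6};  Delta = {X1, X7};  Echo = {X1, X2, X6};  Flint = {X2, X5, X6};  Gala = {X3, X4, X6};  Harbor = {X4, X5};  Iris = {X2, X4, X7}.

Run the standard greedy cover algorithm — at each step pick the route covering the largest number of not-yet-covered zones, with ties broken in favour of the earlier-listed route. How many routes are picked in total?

Greedy: pick Bravo (covers 4 new) → pick Echo (covers 2 new) → pick Atlas (covers 1 new). Total picks: 3.

3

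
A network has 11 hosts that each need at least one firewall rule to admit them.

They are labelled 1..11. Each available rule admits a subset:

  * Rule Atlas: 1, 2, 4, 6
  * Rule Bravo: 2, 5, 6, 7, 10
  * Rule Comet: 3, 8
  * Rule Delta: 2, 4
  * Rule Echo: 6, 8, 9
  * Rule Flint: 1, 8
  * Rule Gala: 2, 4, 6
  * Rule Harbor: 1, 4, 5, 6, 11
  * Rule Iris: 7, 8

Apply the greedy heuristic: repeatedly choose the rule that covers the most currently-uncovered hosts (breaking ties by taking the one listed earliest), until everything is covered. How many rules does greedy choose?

4

Greedy: pick Bravo (covers 5 new) → pick Harbor (covers 3 new) → pick Comet (covers 2 new) → pick Echo (covers 1 new). Total picks: 4.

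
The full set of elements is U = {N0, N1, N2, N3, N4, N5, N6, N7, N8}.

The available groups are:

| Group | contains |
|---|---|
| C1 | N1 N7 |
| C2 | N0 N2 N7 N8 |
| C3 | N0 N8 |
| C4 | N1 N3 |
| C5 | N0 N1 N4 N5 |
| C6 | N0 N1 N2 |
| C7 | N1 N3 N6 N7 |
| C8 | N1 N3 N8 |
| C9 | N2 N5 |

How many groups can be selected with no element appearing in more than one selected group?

C3, C7, C9 are pairwise disjoint (C3={N0,N8}; C7={N1,N3,N6,N7}; C9={N2,N5}).
Every remaining group overlaps one of these, and no 4 of the listed groups are pairwise disjoint, so 3 is the maximum.

3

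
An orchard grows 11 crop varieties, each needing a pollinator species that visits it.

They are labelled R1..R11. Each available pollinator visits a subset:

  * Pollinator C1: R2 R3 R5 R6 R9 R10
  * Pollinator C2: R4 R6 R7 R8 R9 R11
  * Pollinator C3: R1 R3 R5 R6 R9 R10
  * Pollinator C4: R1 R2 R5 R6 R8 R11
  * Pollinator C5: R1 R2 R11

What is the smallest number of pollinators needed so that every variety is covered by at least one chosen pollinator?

3

C1 and C2 and C3 together: C1 ∪ C2 ∪ C3 = {R1, R2, R3, R4, R5, R6, R7, R8, R9, R10, R11} — every variety is covered.
Only C2 contains R4, so C2 is forced; the remaining 5 varieties need at least 2 more pollinators (each remaining pollinator adds at most 4) — so at least 3 pollinators are needed, and 3 is optimal.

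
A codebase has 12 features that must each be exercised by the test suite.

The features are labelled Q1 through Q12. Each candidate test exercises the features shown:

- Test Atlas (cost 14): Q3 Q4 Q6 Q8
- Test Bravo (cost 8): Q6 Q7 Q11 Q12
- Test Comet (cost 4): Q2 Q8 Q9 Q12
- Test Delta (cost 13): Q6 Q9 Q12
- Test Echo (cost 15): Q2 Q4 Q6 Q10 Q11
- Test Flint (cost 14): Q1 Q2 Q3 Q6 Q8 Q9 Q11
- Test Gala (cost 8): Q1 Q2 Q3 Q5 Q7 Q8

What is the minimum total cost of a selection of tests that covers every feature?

Comet, Echo, Gala together cover every feature (Comet ∪ Echo ∪ Gala = {Q1, Q2, Q3, Q4, Q5, Q6, Q7, Q8, Q9, Q10, Q11, Q12}); total cost 4 + 15 + 8 = 27.
No covering selection has total cost below 27.

27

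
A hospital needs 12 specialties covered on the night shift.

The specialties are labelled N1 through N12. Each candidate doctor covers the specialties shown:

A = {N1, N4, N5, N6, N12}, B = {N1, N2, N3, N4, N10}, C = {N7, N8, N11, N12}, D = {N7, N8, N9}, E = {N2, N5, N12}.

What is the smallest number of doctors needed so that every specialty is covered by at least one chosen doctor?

4

Take {A, B, C, D}. Their union is {N1, N2, N3, N4, N5, N6, N7, N8, N9, N10, N11, N12}, which is all 12 specialties.
Only A contains N6, so A is forced; the remaining 7 specialties need at least 3 more doctors (each remaining doctor adds at most 3) — so at least 4 doctors are needed, and 4 is optimal.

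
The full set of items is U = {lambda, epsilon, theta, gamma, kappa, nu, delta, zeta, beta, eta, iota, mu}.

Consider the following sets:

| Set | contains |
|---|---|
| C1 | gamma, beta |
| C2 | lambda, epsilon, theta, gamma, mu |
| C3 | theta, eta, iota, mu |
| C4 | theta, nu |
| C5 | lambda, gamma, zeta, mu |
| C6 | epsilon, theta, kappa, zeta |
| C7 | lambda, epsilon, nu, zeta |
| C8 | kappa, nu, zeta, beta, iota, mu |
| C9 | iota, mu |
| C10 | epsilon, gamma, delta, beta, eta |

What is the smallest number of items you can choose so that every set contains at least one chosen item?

Take H = {lambda, theta, gamma, iota}. Each listed set contains at least one of these, so H is a hitting set of size 4.
No choice of 3 items meets every set, so 4 is the minimum.

4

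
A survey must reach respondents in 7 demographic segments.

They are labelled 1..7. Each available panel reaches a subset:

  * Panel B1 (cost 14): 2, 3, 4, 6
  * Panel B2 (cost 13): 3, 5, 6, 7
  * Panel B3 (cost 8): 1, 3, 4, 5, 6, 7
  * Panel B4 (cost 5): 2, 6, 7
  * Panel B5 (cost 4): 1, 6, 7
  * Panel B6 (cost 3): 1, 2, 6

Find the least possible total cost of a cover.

B3, B6 together cover every segment (B3 ∪ B6 = {1, 2, 3, 4, 5, 6, 7}); total cost 8 + 3 = 11.
No covering selection has total cost below 11.

11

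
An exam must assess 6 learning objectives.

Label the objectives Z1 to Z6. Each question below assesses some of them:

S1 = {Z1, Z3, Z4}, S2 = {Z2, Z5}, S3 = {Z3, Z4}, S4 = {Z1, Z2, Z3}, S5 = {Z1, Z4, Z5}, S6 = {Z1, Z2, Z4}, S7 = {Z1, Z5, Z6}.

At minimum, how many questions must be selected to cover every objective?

3

S2 and S3 and S7 together: S2 ∪ S3 ∪ S7 = {Z1, Z2, Z3, Z4, Z5, Z6} — every objective is covered.
Only S7 contains Z6, so S7 is forced; the remaining 3 objectives need at least 2 more questions (each remaining question adds at most 2) — so at least 3 questions are needed, and 3 is optimal.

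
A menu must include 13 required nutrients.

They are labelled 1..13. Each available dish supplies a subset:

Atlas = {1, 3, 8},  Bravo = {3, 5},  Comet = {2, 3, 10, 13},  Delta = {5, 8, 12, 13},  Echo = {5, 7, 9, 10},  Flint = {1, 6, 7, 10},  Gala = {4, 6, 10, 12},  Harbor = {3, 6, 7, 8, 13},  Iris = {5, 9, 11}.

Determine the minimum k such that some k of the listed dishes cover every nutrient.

Comet and Flint and Gala and Harbor and Iris together: Comet ∪ Flint ∪ Gala ∪ Harbor ∪ Iris = {1, 2, 3, 4, 5, 6, 7, 8, 9, 10, 11, 12, 13} — every nutrient is covered.
No 4 of the 9 dishes cover everything (all 126 combinations miss at least one nutrient), so 5 is optimal.

5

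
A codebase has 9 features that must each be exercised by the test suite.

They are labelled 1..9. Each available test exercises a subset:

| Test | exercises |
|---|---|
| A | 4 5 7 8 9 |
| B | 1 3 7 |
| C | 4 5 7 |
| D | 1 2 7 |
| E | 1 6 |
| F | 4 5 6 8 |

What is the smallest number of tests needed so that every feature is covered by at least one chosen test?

4

A and B and D and F together: A ∪ B ∪ D ∪ F = {1, 2, 3, 4, 5, 6, 7, 8, 9} — every feature is covered.
No 3 of the 6 tests cover everything (all 20 combinations miss at least one feature), so 4 is optimal.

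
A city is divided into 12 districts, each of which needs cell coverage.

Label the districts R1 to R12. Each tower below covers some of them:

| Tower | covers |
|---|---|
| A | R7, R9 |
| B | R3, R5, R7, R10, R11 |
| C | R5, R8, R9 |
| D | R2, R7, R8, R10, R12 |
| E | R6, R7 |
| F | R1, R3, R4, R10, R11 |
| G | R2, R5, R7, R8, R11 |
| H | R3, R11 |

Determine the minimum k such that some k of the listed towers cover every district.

C and D and E and F together: C ∪ D ∪ E ∪ F = {R1, R2, R3, R4, R5, R6, R7, R8, R9, R10, R11, R12} — every district is covered.
No 3 of the 8 towers cover everything (all 56 combinations miss at least one district), so 4 is optimal.

4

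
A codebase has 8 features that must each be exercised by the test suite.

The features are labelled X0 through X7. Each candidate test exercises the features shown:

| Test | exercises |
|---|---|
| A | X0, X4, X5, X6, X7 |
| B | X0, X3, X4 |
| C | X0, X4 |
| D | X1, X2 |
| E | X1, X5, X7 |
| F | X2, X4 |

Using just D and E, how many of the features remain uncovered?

4

Union of D, E = {X1, X2, X5, X7}.
Not covered: X0, X3, X4, X6 — 4 features.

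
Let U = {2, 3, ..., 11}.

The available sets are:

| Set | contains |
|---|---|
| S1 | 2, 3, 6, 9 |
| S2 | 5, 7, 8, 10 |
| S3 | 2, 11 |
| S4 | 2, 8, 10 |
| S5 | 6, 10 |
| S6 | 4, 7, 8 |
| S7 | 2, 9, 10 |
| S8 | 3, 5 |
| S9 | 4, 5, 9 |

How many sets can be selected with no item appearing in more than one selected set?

S3, S5, S6, S8 are pairwise disjoint (S3={2,11}; S5={6,10}; S6={4,7,8}; S8={3,5}).
Every remaining set overlaps one of these, and no 5 of the listed sets are pairwise disjoint, so 4 is the maximum.

4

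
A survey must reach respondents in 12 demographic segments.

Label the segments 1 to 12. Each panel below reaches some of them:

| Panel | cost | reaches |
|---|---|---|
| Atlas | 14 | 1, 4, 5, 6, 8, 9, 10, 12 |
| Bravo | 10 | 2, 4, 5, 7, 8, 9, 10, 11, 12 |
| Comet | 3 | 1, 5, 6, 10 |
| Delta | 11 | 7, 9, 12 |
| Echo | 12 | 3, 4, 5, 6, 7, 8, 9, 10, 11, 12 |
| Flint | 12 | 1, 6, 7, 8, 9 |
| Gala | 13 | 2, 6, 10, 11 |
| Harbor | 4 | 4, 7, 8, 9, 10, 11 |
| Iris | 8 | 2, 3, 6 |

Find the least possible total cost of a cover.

21

Bravo, Comet, Iris together cover every segment (Bravo ∪ Comet ∪ Iris = {1, 2, 3, 4, 5, 6, 7, 8, 9, 10, 11, 12}); total cost 10 + 3 + 8 = 21.
The greedy pick Harbor, Comet, Iris, Bravo costs 25; no covering selection beats 21.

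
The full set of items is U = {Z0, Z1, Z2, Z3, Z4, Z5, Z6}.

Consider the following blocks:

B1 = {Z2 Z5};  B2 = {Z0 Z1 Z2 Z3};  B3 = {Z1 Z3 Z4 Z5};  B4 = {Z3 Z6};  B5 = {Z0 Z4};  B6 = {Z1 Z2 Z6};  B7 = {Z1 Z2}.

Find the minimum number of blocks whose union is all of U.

3

B3, B5, and B6 cover everything between them: the union {Z0, Z1, Z2, Z3, Z4, Z5, Z6} is all of U.
No 2 of the 7 blocks cover everything (all 21 combinations miss at least one item), so 3 is optimal.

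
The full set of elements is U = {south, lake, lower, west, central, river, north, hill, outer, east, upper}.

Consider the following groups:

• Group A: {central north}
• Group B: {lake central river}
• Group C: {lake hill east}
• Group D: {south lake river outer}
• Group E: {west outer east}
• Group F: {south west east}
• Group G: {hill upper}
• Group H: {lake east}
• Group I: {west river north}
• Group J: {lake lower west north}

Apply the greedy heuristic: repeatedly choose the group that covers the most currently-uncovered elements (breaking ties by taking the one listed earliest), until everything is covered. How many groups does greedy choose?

5

Greedy: pick D (covers 4 new) → pick J (covers 3 new) → pick C (covers 2 new) → pick A (covers 1 new) → pick G (covers 1 new). Total picks: 5.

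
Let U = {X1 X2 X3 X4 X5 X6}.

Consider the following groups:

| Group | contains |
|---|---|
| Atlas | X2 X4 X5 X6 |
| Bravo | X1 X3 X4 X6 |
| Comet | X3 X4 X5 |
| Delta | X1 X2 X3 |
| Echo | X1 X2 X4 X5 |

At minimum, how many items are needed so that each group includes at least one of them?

Take H = {X2, X4}. Each listed group contains at least one of these, so H is a hitting set of size 2.
No single item lies in every group, so at least 2 are needed and 2 is optimal.

2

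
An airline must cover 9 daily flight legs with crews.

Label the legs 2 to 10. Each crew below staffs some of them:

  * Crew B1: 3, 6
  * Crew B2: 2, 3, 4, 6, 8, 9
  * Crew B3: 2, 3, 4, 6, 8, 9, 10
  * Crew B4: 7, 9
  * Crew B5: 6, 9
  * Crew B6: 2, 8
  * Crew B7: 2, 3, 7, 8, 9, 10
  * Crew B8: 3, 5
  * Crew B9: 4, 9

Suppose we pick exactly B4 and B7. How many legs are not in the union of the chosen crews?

Union of B4, B7 = {2, 3, 7, 8, 9, 10}.
Not covered: 4, 5, 6 — 3 legs.

3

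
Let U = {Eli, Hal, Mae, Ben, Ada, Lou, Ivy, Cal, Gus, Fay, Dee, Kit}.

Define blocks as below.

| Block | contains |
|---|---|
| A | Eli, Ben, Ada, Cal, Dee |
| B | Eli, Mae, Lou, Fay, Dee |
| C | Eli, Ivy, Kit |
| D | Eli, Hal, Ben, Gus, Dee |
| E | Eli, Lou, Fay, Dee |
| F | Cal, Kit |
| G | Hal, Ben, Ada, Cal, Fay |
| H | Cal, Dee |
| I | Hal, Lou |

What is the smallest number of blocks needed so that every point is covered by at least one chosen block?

4

A and B and C and D together: A ∪ B ∪ C ∪ D = {Eli, Hal, Mae, Ben, Ada, Lou, Ivy, Cal, Gus, Fay, Dee, Kit} — every point is covered.
Only D contains Gus, so D is forced; the remaining 7 points need at least 3 more blocks (each remaining block adds at most 3) — so at least 4 blocks are needed, and 4 is optimal.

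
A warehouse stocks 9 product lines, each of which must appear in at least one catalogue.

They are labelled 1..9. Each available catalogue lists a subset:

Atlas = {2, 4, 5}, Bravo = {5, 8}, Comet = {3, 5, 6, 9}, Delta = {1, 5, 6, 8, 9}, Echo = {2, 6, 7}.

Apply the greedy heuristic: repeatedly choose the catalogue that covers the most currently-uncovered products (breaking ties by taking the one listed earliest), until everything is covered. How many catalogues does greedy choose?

Greedy: pick Delta (covers 5 new) → pick Atlas (covers 2 new) → pick Comet (covers 1 new) → pick Echo (covers 1 new). Total picks: 4.

4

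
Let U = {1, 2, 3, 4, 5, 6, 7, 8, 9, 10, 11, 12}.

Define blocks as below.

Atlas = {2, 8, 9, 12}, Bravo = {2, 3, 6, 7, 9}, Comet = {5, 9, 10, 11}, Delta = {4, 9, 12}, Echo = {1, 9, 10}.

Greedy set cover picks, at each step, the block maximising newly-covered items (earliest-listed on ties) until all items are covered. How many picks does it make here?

5

Greedy: pick Bravo (covers 5 new) → pick Comet (covers 3 new) → pick Atlas (covers 2 new) → pick Delta (covers 1 new) → pick Echo (covers 1 new). Total picks: 5.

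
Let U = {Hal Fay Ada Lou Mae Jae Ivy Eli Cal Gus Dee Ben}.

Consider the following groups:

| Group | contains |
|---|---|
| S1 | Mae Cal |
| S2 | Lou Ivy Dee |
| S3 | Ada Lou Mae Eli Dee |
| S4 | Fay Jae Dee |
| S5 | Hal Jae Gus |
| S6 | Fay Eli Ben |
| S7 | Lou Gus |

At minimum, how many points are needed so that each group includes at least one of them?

H = {Fay, Mae, Gus, Dee} meets every group (each contains at least one member of H), and |H| = 4.
The groups S1, S2, S5, S6 are pairwise disjoint, so any hitting set needs a separate point for each — at least 4. Hence 4 is optimal.

4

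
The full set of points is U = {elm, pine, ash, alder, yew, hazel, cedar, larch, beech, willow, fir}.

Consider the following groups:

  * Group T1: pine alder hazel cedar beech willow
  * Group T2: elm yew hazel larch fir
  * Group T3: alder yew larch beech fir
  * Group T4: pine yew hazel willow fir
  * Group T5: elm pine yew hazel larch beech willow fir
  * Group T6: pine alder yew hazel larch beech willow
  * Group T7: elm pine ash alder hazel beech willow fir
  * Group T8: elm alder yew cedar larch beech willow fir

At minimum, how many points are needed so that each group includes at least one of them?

2

H = {yew, hazel} meets every group (each contains at least one member of H), and |H| = 2.
No single point lies in every group, so at least 2 are needed and 2 is optimal.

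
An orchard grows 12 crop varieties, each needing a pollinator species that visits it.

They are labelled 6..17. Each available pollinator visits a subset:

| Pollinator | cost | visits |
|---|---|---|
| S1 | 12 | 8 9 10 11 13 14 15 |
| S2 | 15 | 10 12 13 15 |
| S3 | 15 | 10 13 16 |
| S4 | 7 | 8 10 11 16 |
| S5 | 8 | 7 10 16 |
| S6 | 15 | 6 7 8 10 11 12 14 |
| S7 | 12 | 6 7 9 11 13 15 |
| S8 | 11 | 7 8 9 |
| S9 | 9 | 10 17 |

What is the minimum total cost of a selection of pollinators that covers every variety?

S1, S4, S6, S9 together cover every variety (S1 ∪ S4 ∪ S6 ∪ S9 = {6, 7, 8, 9, 10, 11, 12, 13, 14, 15, 16, 17}); total cost 12 + 7 + 15 + 9 = 43.
The greedy pick S1, S5, S6, S9 costs 44; no covering selection beats 43.

43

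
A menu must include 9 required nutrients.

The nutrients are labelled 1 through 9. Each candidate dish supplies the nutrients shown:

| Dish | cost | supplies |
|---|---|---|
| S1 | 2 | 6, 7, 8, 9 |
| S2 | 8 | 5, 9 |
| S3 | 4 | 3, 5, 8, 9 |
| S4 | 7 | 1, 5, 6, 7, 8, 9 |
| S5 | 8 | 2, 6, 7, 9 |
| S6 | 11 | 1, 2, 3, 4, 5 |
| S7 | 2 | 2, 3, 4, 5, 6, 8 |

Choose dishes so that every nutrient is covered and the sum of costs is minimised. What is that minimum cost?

S4, S7 together cover every nutrient (S4 ∪ S7 = {1, 2, 3, 4, 5, 6, 7, 8, 9}); total cost 7 + 2 = 9.
The greedy pick S7, S1, S4 costs 11; no covering selection beats 9.

9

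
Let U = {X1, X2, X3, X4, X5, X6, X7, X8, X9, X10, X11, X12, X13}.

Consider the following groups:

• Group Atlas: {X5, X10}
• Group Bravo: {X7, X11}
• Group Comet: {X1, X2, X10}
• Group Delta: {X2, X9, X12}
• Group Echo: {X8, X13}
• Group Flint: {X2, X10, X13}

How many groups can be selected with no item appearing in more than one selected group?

4

Atlas, Bravo, Delta, Echo are pairwise disjoint (Atlas={X5,X10}; Bravo={X7,X11}; Delta={X2,X9,X12}; Echo={X8,X13}).
Every remaining group overlaps one of these, and no 5 of the listed groups are pairwise disjoint, so 4 is the maximum.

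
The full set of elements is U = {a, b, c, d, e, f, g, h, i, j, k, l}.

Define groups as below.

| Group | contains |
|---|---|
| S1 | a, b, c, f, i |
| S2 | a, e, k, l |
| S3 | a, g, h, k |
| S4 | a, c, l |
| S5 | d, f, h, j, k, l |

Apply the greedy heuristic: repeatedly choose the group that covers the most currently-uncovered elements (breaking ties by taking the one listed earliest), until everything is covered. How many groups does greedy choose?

4

Greedy: pick S5 (covers 6 new) → pick S1 (covers 4 new) → pick S2 (covers 1 new) → pick S3 (covers 1 new). Total picks: 4.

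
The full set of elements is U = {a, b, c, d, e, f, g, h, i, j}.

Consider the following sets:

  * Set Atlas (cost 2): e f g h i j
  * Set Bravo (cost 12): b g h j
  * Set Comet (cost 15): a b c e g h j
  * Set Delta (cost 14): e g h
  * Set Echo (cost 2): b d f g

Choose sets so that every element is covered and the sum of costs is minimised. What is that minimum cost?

Atlas, Comet, Echo together cover every element (Atlas ∪ Comet ∪ Echo = {a, b, c, d, e, f, g, h, i, j}); total cost 2 + 15 + 2 = 19.
No covering selection has total cost below 19.

19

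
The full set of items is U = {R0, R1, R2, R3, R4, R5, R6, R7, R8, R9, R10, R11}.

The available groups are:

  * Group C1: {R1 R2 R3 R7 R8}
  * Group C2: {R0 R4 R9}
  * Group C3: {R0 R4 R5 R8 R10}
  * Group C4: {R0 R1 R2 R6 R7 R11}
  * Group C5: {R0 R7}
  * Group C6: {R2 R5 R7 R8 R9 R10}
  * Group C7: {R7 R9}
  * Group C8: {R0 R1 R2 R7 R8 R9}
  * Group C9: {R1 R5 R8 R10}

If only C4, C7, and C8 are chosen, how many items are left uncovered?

4

Union of C4, C7, C8 = {R0, R1, R2, R6, R7, R8, R9, R11}.
Not covered: R3, R4, R5, R10 — 4 items.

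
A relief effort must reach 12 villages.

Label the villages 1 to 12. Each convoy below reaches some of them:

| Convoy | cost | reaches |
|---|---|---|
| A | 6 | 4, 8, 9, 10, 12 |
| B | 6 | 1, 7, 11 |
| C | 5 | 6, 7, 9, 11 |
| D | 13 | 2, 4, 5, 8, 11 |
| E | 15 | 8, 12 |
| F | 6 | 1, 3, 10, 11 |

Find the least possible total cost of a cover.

A, C, D, F together cover every village (A ∪ C ∪ D ∪ F = {1, 2, 3, 4, 5, 6, 7, 8, 9, 10, 11, 12}); total cost 6 + 5 + 13 + 6 = 30.
No covering selection has total cost below 30.

30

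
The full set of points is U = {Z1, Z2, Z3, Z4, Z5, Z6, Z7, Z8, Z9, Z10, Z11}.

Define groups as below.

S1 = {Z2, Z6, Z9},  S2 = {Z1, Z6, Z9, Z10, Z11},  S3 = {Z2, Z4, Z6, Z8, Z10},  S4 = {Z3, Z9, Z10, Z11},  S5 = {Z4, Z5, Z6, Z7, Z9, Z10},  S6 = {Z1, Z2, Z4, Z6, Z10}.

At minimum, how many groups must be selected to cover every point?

4

S2, S3, S4, and S5 cover everything between them: the union {Z1, Z2, Z3, Z4, Z5, Z6, Z7, Z8, Z9, Z10, Z11} is all of U.
Only S5 contains Z5, so S5 is forced; the remaining 5 points need at least 3 more groups (each remaining group adds at most 2) — so at least 4 groups are needed, and 4 is optimal.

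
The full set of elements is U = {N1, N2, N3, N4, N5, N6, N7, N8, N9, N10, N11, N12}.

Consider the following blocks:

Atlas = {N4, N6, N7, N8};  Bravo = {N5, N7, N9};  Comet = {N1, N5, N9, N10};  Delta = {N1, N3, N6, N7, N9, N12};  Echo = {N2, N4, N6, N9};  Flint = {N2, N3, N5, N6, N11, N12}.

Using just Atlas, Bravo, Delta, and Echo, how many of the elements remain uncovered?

Union of Atlas, Bravo, Delta, Echo = {N1, N2, N3, N4, N5, N6, N7, N8, N9, N12}.
Not covered: N10, N11 — 2 elements.

2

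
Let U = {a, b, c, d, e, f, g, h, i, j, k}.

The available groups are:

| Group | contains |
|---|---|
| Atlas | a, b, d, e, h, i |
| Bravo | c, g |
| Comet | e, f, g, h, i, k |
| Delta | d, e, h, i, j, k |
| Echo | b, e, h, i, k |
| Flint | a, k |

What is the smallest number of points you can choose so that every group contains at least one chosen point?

3

T = {b, c, k} meets every group (each contains at least one member of T), and |T| = 3.
No choice of 2 points meets every group, so 3 is the minimum.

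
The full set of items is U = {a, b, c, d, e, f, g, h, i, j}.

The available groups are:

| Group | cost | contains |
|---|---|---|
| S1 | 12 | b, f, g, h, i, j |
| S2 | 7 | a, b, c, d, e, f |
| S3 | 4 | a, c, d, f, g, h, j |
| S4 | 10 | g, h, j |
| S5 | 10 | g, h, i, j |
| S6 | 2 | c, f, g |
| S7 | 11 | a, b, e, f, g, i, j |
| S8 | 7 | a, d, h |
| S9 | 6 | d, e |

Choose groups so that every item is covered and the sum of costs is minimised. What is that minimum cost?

S3, S7 together cover every item (S3 ∪ S7 = {a, b, c, d, e, f, g, h, i, j}); total cost 4 + 11 = 15.
The greedy pick S3, S2, S5 costs 21; no covering selection beats 15.

15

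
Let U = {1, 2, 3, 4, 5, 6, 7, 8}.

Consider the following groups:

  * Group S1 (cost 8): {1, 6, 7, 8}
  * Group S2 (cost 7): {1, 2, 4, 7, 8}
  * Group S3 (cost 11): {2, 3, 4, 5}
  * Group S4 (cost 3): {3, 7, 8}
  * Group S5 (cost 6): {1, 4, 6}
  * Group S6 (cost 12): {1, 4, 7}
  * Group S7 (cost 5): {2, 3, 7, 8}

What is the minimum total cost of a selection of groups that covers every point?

S1, S3 together cover every point (S1 ∪ S3 = {1, 2, 3, 4, 5, 6, 7, 8}); total cost 8 + 11 = 19.
The greedy pick S4, S5, S7, S3 costs 25; no covering selection beats 19.

19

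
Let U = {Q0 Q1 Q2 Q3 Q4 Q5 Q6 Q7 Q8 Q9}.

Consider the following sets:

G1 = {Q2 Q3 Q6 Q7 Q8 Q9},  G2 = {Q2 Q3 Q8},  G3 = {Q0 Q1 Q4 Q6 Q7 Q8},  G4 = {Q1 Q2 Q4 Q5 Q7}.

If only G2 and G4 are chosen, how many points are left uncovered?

Union of G2, G4 = {Q1, Q2, Q3, Q4, Q5, Q7, Q8}.
Not covered: Q0, Q6, Q9 — 3 points.

3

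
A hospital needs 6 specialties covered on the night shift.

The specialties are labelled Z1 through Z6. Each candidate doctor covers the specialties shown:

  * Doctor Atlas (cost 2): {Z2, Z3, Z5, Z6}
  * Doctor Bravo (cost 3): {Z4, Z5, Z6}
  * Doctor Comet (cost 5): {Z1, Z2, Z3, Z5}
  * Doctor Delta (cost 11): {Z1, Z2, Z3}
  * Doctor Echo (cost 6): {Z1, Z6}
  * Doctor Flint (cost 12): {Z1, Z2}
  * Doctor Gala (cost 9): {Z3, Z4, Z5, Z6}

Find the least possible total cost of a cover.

Bravo, Comet together cover every specialty (Bravo ∪ Comet = {Z1, Z2, Z3, Z4, Z5, Z6}); total cost 3 + 5 = 8.
The greedy pick Atlas, Bravo, Comet costs 10; no covering selection beats 8.

8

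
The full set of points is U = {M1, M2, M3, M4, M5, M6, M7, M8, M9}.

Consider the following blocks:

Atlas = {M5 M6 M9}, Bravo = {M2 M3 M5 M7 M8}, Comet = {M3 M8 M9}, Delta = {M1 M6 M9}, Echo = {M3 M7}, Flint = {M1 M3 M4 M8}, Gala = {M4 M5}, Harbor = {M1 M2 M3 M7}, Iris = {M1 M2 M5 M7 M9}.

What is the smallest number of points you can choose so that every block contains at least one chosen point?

3

H = {M1, M3, M5} meets every block (each contains at least one member of H), and |H| = 3.
The blocks Delta, Echo, Gala are pairwise disjoint, so any hitting set needs a separate point for each — at least 3. Hence 3 is optimal.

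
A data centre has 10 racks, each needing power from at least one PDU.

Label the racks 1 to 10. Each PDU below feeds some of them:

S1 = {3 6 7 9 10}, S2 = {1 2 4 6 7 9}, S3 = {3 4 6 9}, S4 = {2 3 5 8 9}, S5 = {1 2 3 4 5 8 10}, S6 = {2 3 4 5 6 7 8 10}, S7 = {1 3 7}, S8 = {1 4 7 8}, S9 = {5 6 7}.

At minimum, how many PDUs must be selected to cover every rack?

S1 and S5 together: S1 ∪ S5 = {1, 2, 3, 4, 5, 6, 7, 8, 9, 10} — every rack is covered.
No single PDU has all 10 racks (the largest, S6, has 8), so 2 is optimal.

2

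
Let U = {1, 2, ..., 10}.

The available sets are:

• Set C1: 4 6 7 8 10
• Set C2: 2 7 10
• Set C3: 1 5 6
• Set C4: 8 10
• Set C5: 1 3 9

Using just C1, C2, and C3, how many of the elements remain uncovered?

2

Union of C1, C2, C3 = {1, 2, 4, 5, 6, 7, 8, 10}.
Not covered: 3, 9 — 2 elements.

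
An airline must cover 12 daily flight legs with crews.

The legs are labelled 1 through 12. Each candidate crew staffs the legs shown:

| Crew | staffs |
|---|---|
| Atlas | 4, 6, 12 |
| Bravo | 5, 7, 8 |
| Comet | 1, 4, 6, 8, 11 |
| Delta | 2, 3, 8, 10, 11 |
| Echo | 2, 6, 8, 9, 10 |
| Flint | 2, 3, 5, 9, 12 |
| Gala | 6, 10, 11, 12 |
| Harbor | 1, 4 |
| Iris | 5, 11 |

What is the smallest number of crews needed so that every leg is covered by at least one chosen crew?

Take {Bravo, Comet, Delta, Flint}. Their union is {1, 2, 3, 4, 5, 6, 7, 8, 9, 10, 11, 12}, which is all 12 legs.
Only Bravo contains 7, so Bravo is forced; the remaining 9 legs need at least 3 more crews (each remaining crew adds at most 4) — so at least 4 crews are needed, and 4 is optimal.

4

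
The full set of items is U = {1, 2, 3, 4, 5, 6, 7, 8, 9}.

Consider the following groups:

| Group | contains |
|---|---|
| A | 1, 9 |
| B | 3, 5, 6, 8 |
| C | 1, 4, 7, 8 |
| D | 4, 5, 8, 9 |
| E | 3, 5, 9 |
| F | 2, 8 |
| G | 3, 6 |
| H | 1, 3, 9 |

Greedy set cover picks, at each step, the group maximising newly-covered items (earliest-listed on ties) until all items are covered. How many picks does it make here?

4

Greedy: pick B (covers 4 new) → pick C (covers 3 new) → pick A (covers 1 new) → pick F (covers 1 new). Total picks: 4.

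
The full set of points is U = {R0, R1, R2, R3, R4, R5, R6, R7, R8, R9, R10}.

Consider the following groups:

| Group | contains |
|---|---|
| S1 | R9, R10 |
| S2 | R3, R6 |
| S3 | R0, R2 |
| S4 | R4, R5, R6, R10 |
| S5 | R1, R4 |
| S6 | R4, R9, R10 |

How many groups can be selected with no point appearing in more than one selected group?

4

S1, S2, S3, S5 are pairwise disjoint (S1={R9,R10}; S2={R3,R6}; S3={R0,R2}; S5={R1,R4}).
Every remaining group overlaps one of these, and no 5 of the listed groups are pairwise disjoint, so 4 is the maximum.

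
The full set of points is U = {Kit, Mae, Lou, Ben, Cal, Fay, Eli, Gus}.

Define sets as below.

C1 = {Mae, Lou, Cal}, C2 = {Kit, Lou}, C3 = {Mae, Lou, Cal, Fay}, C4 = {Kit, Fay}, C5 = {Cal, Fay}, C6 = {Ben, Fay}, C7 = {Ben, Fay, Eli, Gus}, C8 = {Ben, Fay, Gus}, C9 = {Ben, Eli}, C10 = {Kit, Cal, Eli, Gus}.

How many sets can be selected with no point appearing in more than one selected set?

C2, C5, C9 are pairwise disjoint (C2={Kit,Lou}; C5={Cal,Fay}; C9={Ben,Eli}).
Every remaining set overlaps one of these, and no 4 of the listed sets are pairwise disjoint, so 3 is the maximum.

3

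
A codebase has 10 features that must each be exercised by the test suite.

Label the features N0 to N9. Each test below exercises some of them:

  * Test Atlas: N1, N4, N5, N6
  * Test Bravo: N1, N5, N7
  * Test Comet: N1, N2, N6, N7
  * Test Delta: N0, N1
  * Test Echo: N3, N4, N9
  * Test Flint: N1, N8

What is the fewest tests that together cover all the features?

Bravo and Comet and Delta and Echo and Flint together: Bravo ∪ Comet ∪ Delta ∪ Echo ∪ Flint = {N0, N1, N2, N3, N4, N5, N6, N7, N8, N9} — every feature is covered.
No 4 of the 6 tests cover everything (all 15 combinations miss at least one feature), so 5 is optimal.

5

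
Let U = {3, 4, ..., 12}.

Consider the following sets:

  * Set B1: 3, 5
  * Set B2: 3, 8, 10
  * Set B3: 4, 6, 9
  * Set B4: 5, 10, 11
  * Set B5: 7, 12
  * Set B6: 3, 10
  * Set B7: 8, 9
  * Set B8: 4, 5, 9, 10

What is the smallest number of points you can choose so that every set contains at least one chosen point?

4

H = {3, 9, 11, 12} meets every set (each contains at least one member of H), and |H| = 4.
No choice of 3 points meets every set, so 4 is the minimum.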